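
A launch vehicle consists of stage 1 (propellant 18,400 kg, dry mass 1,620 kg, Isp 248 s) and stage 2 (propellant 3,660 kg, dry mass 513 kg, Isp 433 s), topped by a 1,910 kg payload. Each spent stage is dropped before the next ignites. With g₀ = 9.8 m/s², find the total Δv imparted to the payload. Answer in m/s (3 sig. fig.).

Ignition mass of stage 1 = 18,400+1,620 + 3,660+513 + 1,910 = 26,103 kg.
Stage 1: m₀ = 26,103 kg, m_f = 26,103 − 18,400 = 7,703 kg; Δv = 248×9.8×ln(3.389) = 2430.4×1.2204 ≈ 2966 m/s.
Stage 2: m₀ = 6,083 kg, m_f = 6,083 − 3,660 = 2,423 kg; Δv = 433×9.8×ln(2.511) = 4243.4×0.9205 ≈ 3906 m/s.
Total Δv = 2966 + 3906 = 6872 m/s.

Δv ≈ 6870 m/s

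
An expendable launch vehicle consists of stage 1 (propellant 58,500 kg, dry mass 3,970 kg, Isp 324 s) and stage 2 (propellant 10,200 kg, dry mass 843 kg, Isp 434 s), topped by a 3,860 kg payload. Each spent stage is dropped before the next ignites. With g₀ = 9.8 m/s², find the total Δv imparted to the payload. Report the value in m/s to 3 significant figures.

Δv ≈ 9390 m/s

Ignition mass of stage 1 = 58,500+3,970 + 10,200+843 + 3,860 = 77,373 kg.
Stage 1: m₀ = 77,373 kg, m_f = 77,373 − 58,500 = 18,873 kg; Δv = 324×9.8×ln(4.1) = 3175.2×1.4109 ≈ 4480 m/s.
Stage 2: m₀ = 14,903 kg, m_f = 14,903 − 10,200 = 4,703 kg; Δv = 434×9.8×ln(3.169) = 4253.2×1.1534 ≈ 4905 m/s.
Total Δv = 4480 + 4905 = 9385 m/s.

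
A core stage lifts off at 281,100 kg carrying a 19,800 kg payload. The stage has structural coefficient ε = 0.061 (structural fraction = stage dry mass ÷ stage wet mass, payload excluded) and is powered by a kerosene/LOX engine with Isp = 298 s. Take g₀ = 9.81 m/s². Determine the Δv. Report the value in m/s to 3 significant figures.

Stage wet mass = m₀ − payload = 281,100 − 19,800 = 261,300 kg.
Stage dry mass = ε × stage wet mass = 0.061 × 261,300 = 15,939.3 kg.
Burnout mass m_f = stage dry + payload = 15,939.3 + 19,800 = 35,739.3 kg.
v_e = Isp · g₀ = 298 × 9.81 = 2923.4 m/s.
From the ideal rocket equation, Δv = v_e · ln(281,100/35,739.3) = 2923.4 × ln(7.865) = 2923.4 × 2.0625 ≈ 6029 m/s.

Δv ≈ 6030 m/s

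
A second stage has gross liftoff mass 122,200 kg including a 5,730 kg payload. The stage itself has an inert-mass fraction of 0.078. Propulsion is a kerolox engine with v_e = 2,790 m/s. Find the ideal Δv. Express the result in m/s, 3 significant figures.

Stage wet mass = m₀ − payload = 122,200 − 5,730 = 116,470 kg.
Stage dry mass = ε × stage wet mass = 0.078 × 116,470 = 9,084.66 kg.
Burnout mass m_f = stage dry + payload = 9,084.66 + 5,730 = 14,814.66 kg.
Δv = v_e · ln(122,200/14,814.66) = 2790.0 × ln(8.249) = 2790.0 × 2.1100 ≈ 5887 m/s.

Δv ≈ 5890 m/s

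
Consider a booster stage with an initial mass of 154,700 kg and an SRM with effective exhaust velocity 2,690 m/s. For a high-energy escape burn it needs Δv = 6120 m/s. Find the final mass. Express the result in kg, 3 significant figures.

Rocket equation: m₀/m_f = exp(Δv / v_e) = exp(6120 / 2690.0) = exp(2.2751) = 9.7288.
m_f = m₀ / 9.7288 = 154,700 / 9.7288 = 15,901.2 kg.

final mass ≈ 15900 kg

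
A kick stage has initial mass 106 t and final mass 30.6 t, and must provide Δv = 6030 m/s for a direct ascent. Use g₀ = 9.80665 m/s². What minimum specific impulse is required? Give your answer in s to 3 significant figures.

ln(m₀/m_f) = ln(106000/30600) = ln(3.464) = 1.2424.
v_e = Δv / ln(m₀/m_f) = 6030 / 1.2424 = 4853.4 m/s.
Isp = v_e / g₀ = 4853.4 / 9.80665 = 494.9 s.

Isp ≈ 495 s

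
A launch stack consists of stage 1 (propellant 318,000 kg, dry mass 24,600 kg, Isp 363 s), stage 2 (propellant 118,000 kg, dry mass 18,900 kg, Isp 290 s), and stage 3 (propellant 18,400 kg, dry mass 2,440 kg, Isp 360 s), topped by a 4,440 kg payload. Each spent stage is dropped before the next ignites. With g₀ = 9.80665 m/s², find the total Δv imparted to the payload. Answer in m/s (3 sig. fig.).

Ignition mass of stage 1 = 318,000+24,600 + 118,000+18,900 + 18,400+2,440 + 4,440 = 504,780 kg.
Stage 1: m₀ = 504,780 kg, m_f = 504,780 − 318,000 = 186,780 kg; Δv = 363×9.80665×ln(2.703) = 3559.8×0.9942 ≈ 3539 m/s.
Stage 2: m₀ = 162,180 kg, m_f = 162,180 − 118,000 = 44,180 kg; Δv = 290×9.80665×ln(3.671) = 2843.9×1.3004 ≈ 3698 m/s.
Stage 3: m₀ = 25,280 kg, m_f = 25,280 − 18,400 = 6,880 kg; Δv = 360×9.80665×ln(3.674) = 3530.4×1.3014 ≈ 4594 m/s.
Total Δv = 3539 + 3698 + 4594 = 11831 m/s.

Δv ≈ 11800 m/s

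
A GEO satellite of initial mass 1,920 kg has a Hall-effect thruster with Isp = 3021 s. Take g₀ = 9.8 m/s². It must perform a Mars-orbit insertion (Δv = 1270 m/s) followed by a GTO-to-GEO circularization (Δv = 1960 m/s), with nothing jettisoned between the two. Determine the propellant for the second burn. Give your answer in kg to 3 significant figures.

propellant for the second burn ≈ 118 kg

v_e = Isp · g₀ = 3021 × 9.8 = 29605.8 m/s.
After the first burn: m = 1920 × exp(−1270/29605.8) = 1920 × 0.95801 = 1,839.38 kg.
After the second burn: m = 1,839.38 × exp(−1960/29605.8) = 1,839.38 × 0.93594 = 1,721.55 kg.
Second-burn propellant = 1,839.38 − 1,721.55 = 117.83 kg.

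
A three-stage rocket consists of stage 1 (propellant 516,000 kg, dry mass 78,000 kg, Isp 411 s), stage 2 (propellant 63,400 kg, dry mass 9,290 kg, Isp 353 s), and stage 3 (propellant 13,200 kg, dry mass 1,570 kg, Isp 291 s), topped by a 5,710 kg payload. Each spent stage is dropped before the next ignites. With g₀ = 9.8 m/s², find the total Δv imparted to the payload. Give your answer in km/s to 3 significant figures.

Ignition mass of stage 1 = 516,000+78,000 + 63,400+9,290 + 13,200+1,570 + 5,710 = 687,170 kg.
Stage 1: m₀ = 687,170 kg, m_f = 687,170 − 516,000 = 171,170 kg; Δv = 411×9.8×ln(4.015) = 4027.8×1.3899 ≈ 5598 m/s.
Stage 2: m₀ = 93,170 kg, m_f = 93,170 − 63,400 = 29,770 kg; Δv = 353×9.8×ln(3.13) = 3459.4×1.1409 ≈ 3947 m/s.
Stage 3: m₀ = 20,480 kg, m_f = 20,480 − 13,200 = 7,280 kg; Δv = 291×9.8×ln(2.813) = 2851.8×1.0343 ≈ 2950 m/s.
Total Δv = 5598 + 3947 + 2950 = 12495 m/s.

Δv ≈ 12.5 km/s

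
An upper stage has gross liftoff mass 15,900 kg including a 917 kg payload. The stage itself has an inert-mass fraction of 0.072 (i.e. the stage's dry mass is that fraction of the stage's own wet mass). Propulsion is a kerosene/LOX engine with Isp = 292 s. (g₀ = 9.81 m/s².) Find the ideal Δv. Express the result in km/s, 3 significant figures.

Stage wet mass = m₀ − payload = 15,900 − 917 = 14,983 kg.
Stage dry mass = ε × stage wet mass = 0.072 × 14,983 = 1,078.78 kg.
Burnout mass m_f = stage dry + payload = 1,078.78 + 917 = 1,995.78 kg.
v_e = Isp · g₀ = 292 × 9.81 = 2864.5 m/s.
Using Δv = v_e ln(m₀/m_f): Δv = v_e · ln(15,900/1,995.78) = 2864.5 × ln(7.967) = 2864.5 × 2.0753 ≈ 5945 m/s.

Δv ≈ 5.94 km/s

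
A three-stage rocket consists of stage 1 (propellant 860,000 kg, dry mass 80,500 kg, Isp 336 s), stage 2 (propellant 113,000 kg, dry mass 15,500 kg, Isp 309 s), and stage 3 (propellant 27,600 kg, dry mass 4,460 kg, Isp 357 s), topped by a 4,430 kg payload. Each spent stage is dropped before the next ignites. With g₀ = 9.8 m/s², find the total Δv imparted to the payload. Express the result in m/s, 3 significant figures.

Δv ≈ 13400 m/s

Ignition mass of stage 1 = 860,000+80,500 + 113,000+15,500 + 27,600+4,460 + 4,430 = 1,105,490 kg.
Stage 1: m₀ = 1,105,490 kg, m_f = 1,105,490 − 860,000 = 245,490 kg; Δv = 336×9.8×ln(4.503) = 3292.8×1.5048 ≈ 4955 m/s.
Stage 2: m₀ = 164,990 kg, m_f = 164,990 − 113,000 = 51,990 kg; Δv = 309×9.8×ln(3.173) = 3028.2×1.1548 ≈ 3497 m/s.
Stage 3: m₀ = 36,490 kg, m_f = 36,490 − 27,600 = 8,890 kg; Δv = 357×9.8×ln(4.105) = 3498.6×1.4121 ≈ 4940 m/s.
Total Δv = 4955 + 3497 + 4940 = 13392 m/s.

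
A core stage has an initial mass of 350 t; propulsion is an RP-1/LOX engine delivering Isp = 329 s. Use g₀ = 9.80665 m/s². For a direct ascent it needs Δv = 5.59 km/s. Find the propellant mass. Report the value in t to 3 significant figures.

propellant mass ≈ 288 t

v_e = Isp · g₀ = 329 × 9.80665 = 3226.4 m/s.
From the ideal rocket equation, m₀/m_f = exp(Δv / v_e) = exp(5590 / 3226.4) = exp(1.7326) = 5.6553.
m_f = 350 / 5.6553 = 61.8888 t, so propellant = m₀ − m_f = 350 − 61.8888 = 288.1112 t.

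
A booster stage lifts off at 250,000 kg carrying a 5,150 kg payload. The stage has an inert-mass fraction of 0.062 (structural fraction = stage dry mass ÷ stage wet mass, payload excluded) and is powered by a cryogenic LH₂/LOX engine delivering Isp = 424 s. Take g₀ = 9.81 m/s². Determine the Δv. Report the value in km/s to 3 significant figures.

Δv ≈ 10.4 km/s

Stage wet mass = m₀ − payload = 250,000 − 5,150 = 244,850 kg.
Stage dry mass = ε × stage wet mass = 0.062 × 244,850 = 15,180.7 kg.
Burnout mass m_f = stage dry + payload = 15,180.7 + 5,150 = 20,330.7 kg.
v_e = Isp · g₀ = 424 × 9.81 = 4159.4 m/s.
Using Δv = v_e ln(m₀/m_f): Δv = v_e · ln(250,000/20,330.7) = 4159.4 × ln(12.3) = 4159.4 × 2.5093 ≈ 10437 m/s.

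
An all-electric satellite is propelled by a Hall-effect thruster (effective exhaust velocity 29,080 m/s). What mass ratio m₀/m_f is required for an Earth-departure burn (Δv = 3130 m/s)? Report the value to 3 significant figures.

mass ratio ≈ 1.11

Using Δv = v_e ln(m₀/m_f): m₀/m_f = exp(Δv / v_e) = exp(3130 / 29080.0) = exp(0.1076) = 1.1136.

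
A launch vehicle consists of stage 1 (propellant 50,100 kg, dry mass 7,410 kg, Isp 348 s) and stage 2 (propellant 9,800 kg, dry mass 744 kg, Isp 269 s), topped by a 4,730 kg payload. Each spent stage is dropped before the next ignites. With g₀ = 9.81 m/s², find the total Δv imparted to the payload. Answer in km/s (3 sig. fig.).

Δv ≈ 6.69 km/s

Ignition mass of stage 1 = 50,100+7,410 + 9,800+744 + 4,730 = 72,784 kg.
Stage 1: m₀ = 72,784 kg, m_f = 72,784 − 50,100 = 22,684 kg; Δv = 348×9.81×ln(3.209) = 3413.9×1.1658 ≈ 3980 m/s.
Stage 2: m₀ = 15,274 kg, m_f = 15,274 − 9,800 = 5,474 kg; Δv = 269×9.81×ln(2.79) = 2638.9×1.0261 ≈ 2708 m/s.
Total Δv = 3980 + 2708 = 6688 m/s.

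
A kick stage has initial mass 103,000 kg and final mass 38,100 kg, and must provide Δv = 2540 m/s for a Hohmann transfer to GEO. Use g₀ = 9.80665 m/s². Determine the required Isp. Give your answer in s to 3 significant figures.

ln(m₀/m_f) = ln(103000/38100) = ln(2.703) = 0.9945.
Rocket equation: v_e = Δv / ln(m₀/m_f) = 2540 / 0.9945 = 2554.0 m/s.
Isp = v_e / g₀ = 2554.0 / 9.80665 = 260.4 s.

Isp ≈ 260 s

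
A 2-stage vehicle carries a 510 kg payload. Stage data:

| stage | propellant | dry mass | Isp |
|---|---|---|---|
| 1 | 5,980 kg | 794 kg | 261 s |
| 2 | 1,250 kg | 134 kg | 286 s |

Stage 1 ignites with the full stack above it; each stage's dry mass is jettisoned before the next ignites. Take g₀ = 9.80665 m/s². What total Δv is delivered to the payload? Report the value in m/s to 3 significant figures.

Ignition mass of stage 1 = 5,980+794 + 1,250+134 + 510 = 8,668 kg.
Stage 1: m₀ = 8,668 kg, m_f = 8,668 − 5,980 = 2,688 kg; Δv = 261×9.80665×ln(3.225) = 2559.5×1.1708 ≈ 2997 m/s.
Stage 2: m₀ = 1,894 kg, m_f = 1,894 − 1,250 = 644 kg; Δv = 286×9.80665×ln(2.941) = 2804.7×1.0787 ≈ 3026 m/s.
Total Δv = 2997 + 3026 = 6023 m/s.

Δv ≈ 6020 m/s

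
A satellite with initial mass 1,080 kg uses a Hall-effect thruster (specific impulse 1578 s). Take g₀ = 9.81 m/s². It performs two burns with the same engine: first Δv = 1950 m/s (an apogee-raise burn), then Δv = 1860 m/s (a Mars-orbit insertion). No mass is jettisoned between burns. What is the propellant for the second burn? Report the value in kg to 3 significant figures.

v_e = Isp · g₀ = 1578 × 9.81 = 15480.2 m/s.
After the first burn: m = 1080 × exp(−1950/15480.2) = 1080 × 0.88164 = 952.171 kg.
After the second burn: m = 952.171 × exp(−1860/15480.2) = 952.171 × 0.88678 = 844.366 kg.
Second-burn propellant = 952.171 − 844.366 = 107.805 kg.

propellant for the second burn ≈ 108 kg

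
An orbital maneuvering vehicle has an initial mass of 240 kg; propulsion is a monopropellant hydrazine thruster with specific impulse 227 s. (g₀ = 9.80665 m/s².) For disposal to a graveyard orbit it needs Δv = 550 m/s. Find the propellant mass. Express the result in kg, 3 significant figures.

v_e = Isp · g₀ = 227 × 9.80665 = 2226.1 m/s.
Rocket equation: m₀/m_f = exp(Δv / v_e) = exp(550 / 2226.1) = exp(0.2471) = 1.2803.
m_f = 240 / 1.2803 = 187.456 kg, so propellant = m₀ − m_f = 240 − 187.456 = 52.544 kg.

propellant mass ≈ 52.5 kg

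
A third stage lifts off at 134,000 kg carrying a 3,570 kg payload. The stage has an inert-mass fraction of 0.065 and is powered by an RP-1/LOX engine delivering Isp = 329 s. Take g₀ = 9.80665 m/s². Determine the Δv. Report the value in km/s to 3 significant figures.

Stage wet mass = m₀ − payload = 134,000 − 3,570 = 130,430 kg.
Stage dry mass = ε × stage wet mass = 0.065 × 130,430 = 8,477.95 kg.
Burnout mass m_f = stage dry + payload = 8,477.95 + 3,570 = 12,047.95 kg.
v_e = Isp · g₀ = 329 × 9.80665 = 3226.4 m/s.
Δv = v_e · ln(134,000/12,047.95) = 3226.4 × ln(11.12) = 3226.4 × 2.4089 ≈ 7772 m/s.

Δv ≈ 7.77 km/s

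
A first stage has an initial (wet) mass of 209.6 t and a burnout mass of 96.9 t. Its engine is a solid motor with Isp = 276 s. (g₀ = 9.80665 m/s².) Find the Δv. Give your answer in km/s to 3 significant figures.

Δv ≈ 2.09 km/s

v_e = Isp · g₀ = 276 × 9.80665 = 2706.6 m/s.
Rocket equation: Δv = v_e · ln(m₀/m_f) = 2706.6 × ln(2.163) = 2706.6 × 0.7715 ≈ 2088.2 m/s.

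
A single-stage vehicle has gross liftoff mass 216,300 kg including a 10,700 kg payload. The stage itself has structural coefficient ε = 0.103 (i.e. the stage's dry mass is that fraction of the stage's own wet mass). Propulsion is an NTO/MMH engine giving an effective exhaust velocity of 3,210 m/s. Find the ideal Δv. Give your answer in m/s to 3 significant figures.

Stage wet mass = m₀ − payload = 216,300 − 10,700 = 205,600 kg.
Stage dry mass = ε × stage wet mass = 0.103 × 205,600 = 21,176.8 kg.
Burnout mass m_f = stage dry + payload = 21,176.8 + 10,700 = 31,876.8 kg.
Δv = v_e · ln(216,300/31,876.8) = 3210.0 × ln(6.785) = 3210.0 × 1.9148 ≈ 6146 m/s.

Δv ≈ 6150 m/s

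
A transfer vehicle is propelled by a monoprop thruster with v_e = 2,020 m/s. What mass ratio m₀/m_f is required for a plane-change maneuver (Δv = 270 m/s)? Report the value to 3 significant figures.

m₀/m_f = exp(Δv / v_e) = exp(270 / 2020.0) = exp(0.1337) = 1.1430.

mass ratio ≈ 1.14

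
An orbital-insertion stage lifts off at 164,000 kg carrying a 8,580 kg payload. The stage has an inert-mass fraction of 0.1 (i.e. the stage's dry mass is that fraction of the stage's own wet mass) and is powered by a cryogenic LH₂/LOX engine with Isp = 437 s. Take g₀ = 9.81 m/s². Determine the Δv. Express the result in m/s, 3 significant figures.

Stage wet mass = m₀ − payload = 164,000 − 8,580 = 155,420 kg.
Stage dry mass = ε × stage wet mass = 0.1 × 155,420 = 15,542 kg.
Burnout mass m_f = stage dry + payload = 15,542 + 8,580 = 24,122 kg.
v_e = Isp · g₀ = 437 × 9.81 = 4287.0 m/s.
By the Tsiolkovsky rocket equation, Δv = v_e · ln(164,000/24,122) = 4287.0 × ln(6.799) = 4287.0 × 1.9167 ≈ 8217 m/s.

Δv ≈ 8220 m/s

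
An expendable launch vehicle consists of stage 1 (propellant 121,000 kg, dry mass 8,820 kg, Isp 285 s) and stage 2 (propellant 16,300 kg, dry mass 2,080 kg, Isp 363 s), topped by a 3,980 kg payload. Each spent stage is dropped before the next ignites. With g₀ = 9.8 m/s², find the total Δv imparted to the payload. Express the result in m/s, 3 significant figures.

Δv ≈ 9070 m/s

Ignition mass of stage 1 = 121,000+8,820 + 16,300+2,080 + 3,980 = 152,180 kg.
Stage 1: m₀ = 152,180 kg, m_f = 152,180 − 121,000 = 31,180 kg; Δv = 285×9.8×ln(4.881) = 2793.0×1.5853 ≈ 4428 m/s.
Stage 2: m₀ = 22,360 kg, m_f = 22,360 − 16,300 = 6,060 kg; Δv = 363×9.8×ln(3.69) = 3557.4×1.3056 ≈ 4644 m/s.
Total Δv = 4428 + 4644 = 9072 m/s.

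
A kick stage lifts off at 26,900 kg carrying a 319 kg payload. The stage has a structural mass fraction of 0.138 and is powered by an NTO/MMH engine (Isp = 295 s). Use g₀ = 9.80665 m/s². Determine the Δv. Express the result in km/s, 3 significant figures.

Δv ≈ 5.52 km/s

Stage wet mass = m₀ − payload = 26,900 − 319 = 26,581 kg.
Stage dry mass = ε × stage wet mass = 0.138 × 26,581 = 3,668.18 kg.
Burnout mass m_f = stage dry + payload = 3,668.18 + 319 = 3,987.18 kg.
v_e = Isp · g₀ = 295 × 9.80665 = 2893.0 m/s.
Δv = v_e · ln(26,900/3,987.18) = 2893.0 × ln(6.747) = 2893.0 × 1.9090 ≈ 5523 m/s.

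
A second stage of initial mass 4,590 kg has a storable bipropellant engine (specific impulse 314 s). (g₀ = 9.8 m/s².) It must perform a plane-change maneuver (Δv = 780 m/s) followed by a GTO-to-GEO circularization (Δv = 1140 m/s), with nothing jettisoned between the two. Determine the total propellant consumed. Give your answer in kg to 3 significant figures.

total propellant consumed ≈ 2130 kg

v_e = Isp · g₀ = 314 × 9.8 = 3077.2 m/s.
After the first burn: m = 4590 × exp(−780/3077.2) = 4590 × 0.77610 = 3,562.3 kg.
After the second burn: m = 3,562.3 × exp(−1140/3077.2) = 3,562.3 × 0.69041 = 2,459.45 kg.
Total propellant = m₀ − m_final = 4590 − 2,459.45 = 2,130.55 kg.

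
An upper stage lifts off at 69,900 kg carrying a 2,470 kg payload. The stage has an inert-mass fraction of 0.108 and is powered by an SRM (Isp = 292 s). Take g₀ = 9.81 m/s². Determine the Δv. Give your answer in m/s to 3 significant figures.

Stage wet mass = m₀ − payload = 69,900 − 2,470 = 67,430 kg.
Stage dry mass = ε × stage wet mass = 0.108 × 67,430 = 7,282.44 kg.
Burnout mass m_f = stage dry + payload = 7,282.44 + 2,470 = 9,752.44 kg.
v_e = Isp · g₀ = 292 × 9.81 = 2864.5 m/s.
Δv = v_e · ln(69,900/9,752.44) = 2864.5 × ln(7.167) = 2864.5 × 1.9695 ≈ 5642 m/s.

Δv ≈ 5640 m/s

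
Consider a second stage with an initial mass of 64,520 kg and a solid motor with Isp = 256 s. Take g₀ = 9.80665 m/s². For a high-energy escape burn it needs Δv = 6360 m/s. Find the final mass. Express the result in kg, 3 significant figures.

v_e = Isp · g₀ = 256 × 9.80665 = 2510.5 m/s.
From the ideal rocket equation, m₀/m_f = exp(Δv / v_e) = exp(6360 / 2510.5) = exp(2.5334) = 12.5957.
m_f = m₀ / 12.5957 = 64,520 / 12.5957 = 5,122.38 kg.

final mass ≈ 5120 kg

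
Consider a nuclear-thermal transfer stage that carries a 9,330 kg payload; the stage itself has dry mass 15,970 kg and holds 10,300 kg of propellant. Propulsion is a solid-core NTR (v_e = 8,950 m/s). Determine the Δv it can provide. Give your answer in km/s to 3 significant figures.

Δv ≈ 3.06 km/s

m₀ = payload + dry + propellant = 9,330 + 15,970 + 10,300 = 35,600 kg.
m_f = payload + dry = 9,330 + 15,970 = 25,300 kg.
From the ideal rocket equation, Δv = v_e · ln(m₀/m_f) = 8950.0 × ln(1.407) = 8950.0 × 0.3415 ≈ 3056.8 m/s.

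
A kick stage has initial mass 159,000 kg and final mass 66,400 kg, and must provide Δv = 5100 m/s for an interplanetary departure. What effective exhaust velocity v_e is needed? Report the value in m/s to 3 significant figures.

v_e ≈ 5840 m/s

ln(m₀/m_f) = ln(159000/66400) = ln(2.395) = 0.8732.
Using Δv = v_e ln(m₀/m_f): v_e = Δv / ln(m₀/m_f) = 5100 / 0.8732 = 5840.5 m/s.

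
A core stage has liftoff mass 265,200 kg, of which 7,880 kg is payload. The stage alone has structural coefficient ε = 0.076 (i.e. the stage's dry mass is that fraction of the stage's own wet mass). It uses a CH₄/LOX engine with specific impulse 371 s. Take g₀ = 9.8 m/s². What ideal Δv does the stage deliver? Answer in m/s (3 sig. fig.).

Stage wet mass = m₀ − payload = 265,200 − 7,880 = 257,320 kg.
Stage dry mass = ε × stage wet mass = 0.076 × 257,320 = 19,556.3 kg.
Burnout mass m_f = stage dry + payload = 19,556.3 + 7,880 = 27,436.3 kg.
v_e = Isp · g₀ = 371 × 9.8 = 3635.8 m/s.
Δv = v_e · ln(265,200/27,436.3) = 3635.8 × ln(9.666) = 3635.8 × 2.2686 ≈ 8248 m/s.

Δv ≈ 8250 m/s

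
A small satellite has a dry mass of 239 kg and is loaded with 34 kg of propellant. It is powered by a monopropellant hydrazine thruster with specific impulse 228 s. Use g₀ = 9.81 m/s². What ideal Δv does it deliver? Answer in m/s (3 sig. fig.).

v_e = Isp · g₀ = 228 × 9.81 = 2236.7 m/s.
m₀ = m_dry + m_prop = 239 + 34 = 273 kg.
Rocket equation: Δv = v_e · ln(m₀/m_f) = 2236.7 × ln(1.142) = 2236.7 × 0.1330 ≈ 297.5 m/s.

Δv ≈ 297 m/s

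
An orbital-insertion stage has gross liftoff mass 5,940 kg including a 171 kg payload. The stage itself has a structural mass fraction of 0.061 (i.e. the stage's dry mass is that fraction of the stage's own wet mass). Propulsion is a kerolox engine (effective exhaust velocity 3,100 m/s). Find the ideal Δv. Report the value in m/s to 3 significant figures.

Δv ≈ 7530 m/s

Stage wet mass = m₀ − payload = 5,940 − 171 = 5,769 kg.
Stage dry mass = ε × stage wet mass = 0.061 × 5,769 = 351.909 kg.
Burnout mass m_f = stage dry + payload = 351.909 + 171 = 522.909 kg.
Δv = v_e · ln(5,940/522.909) = 3100.0 × ln(11.36) = 3100.0 × 2.4301 ≈ 7533 m/s.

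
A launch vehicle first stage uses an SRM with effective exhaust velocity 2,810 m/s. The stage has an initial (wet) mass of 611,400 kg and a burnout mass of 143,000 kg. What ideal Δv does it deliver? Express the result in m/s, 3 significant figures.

Δv ≈ 4080 m/s

From the ideal rocket equation, Δv = v_e · ln(m₀/m_f) = 2810.0 × ln(4.276) = 2810.0 × 1.4529 ≈ 4082.7 m/s.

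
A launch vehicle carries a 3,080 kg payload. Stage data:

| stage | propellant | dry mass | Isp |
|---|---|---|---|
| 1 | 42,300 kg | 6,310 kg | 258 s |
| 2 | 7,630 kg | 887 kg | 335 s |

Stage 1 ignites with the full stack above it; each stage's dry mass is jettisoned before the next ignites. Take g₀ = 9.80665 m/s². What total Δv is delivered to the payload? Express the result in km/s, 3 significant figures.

Δv ≈ 6.59 km/s

Ignition mass of stage 1 = 42,300+6,310 + 7,630+887 + 3,080 = 60,207 kg.
Stage 1: m₀ = 60,207 kg, m_f = 60,207 − 42,300 = 17,907 kg; Δv = 258×9.80665×ln(3.362) = 2530.1×1.2126 ≈ 3068 m/s.
Stage 2: m₀ = 11,597 kg, m_f = 11,597 − 7,630 = 3,967 kg; Δv = 335×9.80665×ln(2.923) = 3285.2×1.0727 ≈ 3524 m/s.
Total Δv = 3068 + 3524 = 6592 m/s.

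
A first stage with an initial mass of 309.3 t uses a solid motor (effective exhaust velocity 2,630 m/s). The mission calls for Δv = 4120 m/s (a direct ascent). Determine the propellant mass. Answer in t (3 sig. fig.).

From the ideal rocket equation, m₀/m_f = exp(Δv / v_e) = exp(4120 / 2630.0) = exp(1.5665) = 4.7900.
m_f = 309.3 / 4.7900 = 64.572 t, so propellant = m₀ − m_f = 309.3 − 64.572 = 244.728 t.

propellant mass ≈ 245 t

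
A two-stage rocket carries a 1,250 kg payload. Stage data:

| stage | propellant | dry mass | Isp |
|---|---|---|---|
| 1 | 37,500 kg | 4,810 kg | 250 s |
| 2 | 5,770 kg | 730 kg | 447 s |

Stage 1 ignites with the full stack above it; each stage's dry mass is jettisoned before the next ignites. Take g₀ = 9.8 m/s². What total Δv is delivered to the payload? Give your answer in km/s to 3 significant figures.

Ignition mass of stage 1 = 37,500+4,810 + 5,770+730 + 1,250 = 50,060 kg.
Stage 1: m₀ = 50,060 kg, m_f = 50,060 − 37,500 = 12,560 kg; Δv = 250×9.8×ln(3.986) = 2450.0×1.3827 ≈ 3388 m/s.
Stage 2: m₀ = 7,750 kg, m_f = 7,750 − 5,770 = 1,980 kg; Δv = 447×9.8×ln(3.914) = 4380.6×1.3646 ≈ 5978 m/s.
Total Δv = 3388 + 5978 = 9366 m/s.

Δv ≈ 9.37 km/s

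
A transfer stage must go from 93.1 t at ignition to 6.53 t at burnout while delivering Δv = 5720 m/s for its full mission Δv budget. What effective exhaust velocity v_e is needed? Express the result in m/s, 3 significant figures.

ln(m₀/m_f) = ln(93100/6530) = ln(14.26) = 2.6573.
v_e = Δv / ln(m₀/m_f) = 5720 / 2.6573 = 2152.6 m/s.

v_e ≈ 2150 m/s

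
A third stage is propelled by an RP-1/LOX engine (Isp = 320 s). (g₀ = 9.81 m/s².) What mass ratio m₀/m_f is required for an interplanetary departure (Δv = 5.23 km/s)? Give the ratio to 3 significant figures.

v_e = Isp · g₀ = 320 × 9.81 = 3139.2 m/s.
m₀/m_f = exp(Δv / v_e) = exp(5230 / 3139.2) = exp(1.6660) = 5.2911.

mass ratio ≈ 5.29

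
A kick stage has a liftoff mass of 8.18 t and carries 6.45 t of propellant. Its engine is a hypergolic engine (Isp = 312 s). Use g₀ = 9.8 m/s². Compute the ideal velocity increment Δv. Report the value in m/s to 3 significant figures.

Δv ≈ 4750 m/s

v_e = Isp · g₀ = 312 × 9.8 = 3057.6 m/s.
m_f = m₀ − m_prop = 8.18 − 6.45 = 1.73 t.
Rocket equation: Δv = v_e · ln(m₀/m_f) = 3057.6 × ln(4.728) = 3057.6 × 1.5536 ≈ 4750.2 m/s.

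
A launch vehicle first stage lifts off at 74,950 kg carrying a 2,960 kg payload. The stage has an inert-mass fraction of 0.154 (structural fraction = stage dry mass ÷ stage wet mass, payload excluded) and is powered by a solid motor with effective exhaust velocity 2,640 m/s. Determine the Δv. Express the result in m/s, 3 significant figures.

Δv ≈ 4420 m/s

Stage wet mass = m₀ − payload = 74,950 − 2,960 = 71,990 kg.
Stage dry mass = ε × stage wet mass = 0.154 × 71,990 = 11,086.5 kg.
Burnout mass m_f = stage dry + payload = 11,086.5 + 2,960 = 14,046.5 kg.
Δv = v_e · ln(74,950/14,046.5) = 2640.0 × ln(5.336) = 2640.0 × 1.6744 ≈ 4421 m/s.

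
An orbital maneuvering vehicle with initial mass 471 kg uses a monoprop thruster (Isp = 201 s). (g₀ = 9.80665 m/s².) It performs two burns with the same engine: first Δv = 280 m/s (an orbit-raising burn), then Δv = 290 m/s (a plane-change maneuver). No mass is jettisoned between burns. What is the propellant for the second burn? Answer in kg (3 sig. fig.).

propellant for the second burn ≈ 55.9 kg

v_e = Isp · g₀ = 201 × 9.80665 = 1971.1 m/s.
After the first burn: m = 471 × exp(−280/1971.1) = 471 × 0.86758 = 408.63 kg.
After the second burn: m = 408.63 × exp(−290/1971.1) = 408.63 × 0.86319 = 352.725 kg.
Second-burn propellant = 408.63 − 352.725 = 55.905 kg.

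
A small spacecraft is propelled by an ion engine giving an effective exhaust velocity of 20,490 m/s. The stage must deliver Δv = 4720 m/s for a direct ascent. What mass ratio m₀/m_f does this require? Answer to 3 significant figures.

mass ratio ≈ 1.26

Rocket equation: m₀/m_f = exp(Δv / v_e) = exp(4720 / 20490.0) = exp(0.2304) = 1.2590.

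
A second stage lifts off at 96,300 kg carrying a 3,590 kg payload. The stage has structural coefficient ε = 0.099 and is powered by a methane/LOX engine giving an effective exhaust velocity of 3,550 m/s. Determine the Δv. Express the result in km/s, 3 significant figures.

Stage wet mass = m₀ − payload = 96,300 − 3,590 = 92,710 kg.
Stage dry mass = ε × stage wet mass = 0.099 × 92,710 = 9,178.29 kg.
Burnout mass m_f = stage dry + payload = 9,178.29 + 3,590 = 12,768.29 kg.
Rocket equation: Δv = v_e · ln(96,300/12,768.29) = 3550.0 × ln(7.542) = 3550.0 × 2.0205 ≈ 7173 m/s.

Δv ≈ 7.17 km/s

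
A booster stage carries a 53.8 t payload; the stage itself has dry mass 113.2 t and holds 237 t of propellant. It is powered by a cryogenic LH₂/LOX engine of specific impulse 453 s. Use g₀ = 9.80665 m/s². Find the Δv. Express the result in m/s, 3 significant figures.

v_e = Isp · g₀ = 453 × 9.80665 = 4442.4 m/s.
m₀ = payload + dry + propellant = 53.8 + 113.2 + 237 = 404 t.
m_f = payload + dry = 53.8 + 113.2 = 167 t.
Δv = v_e · ln(m₀/m_f) = 4442.4 × ln(2.419) = 4442.4 × 0.8834 ≈ 3924.5 m/s.

Δv ≈ 3920 m/s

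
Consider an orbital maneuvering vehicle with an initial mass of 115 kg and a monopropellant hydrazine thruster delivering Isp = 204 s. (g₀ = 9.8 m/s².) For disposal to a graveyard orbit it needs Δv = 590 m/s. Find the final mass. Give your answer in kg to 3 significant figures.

final mass ≈ 85.6 kg

v_e = Isp · g₀ = 204 × 9.8 = 1999.2 m/s.
m₀/m_f = exp(Δv / v_e) = exp(590 / 1999.2) = exp(0.2951) = 1.3433.
m_f = m₀ / 1.3433 = 115 / 1.3433 = 85.6101 kg.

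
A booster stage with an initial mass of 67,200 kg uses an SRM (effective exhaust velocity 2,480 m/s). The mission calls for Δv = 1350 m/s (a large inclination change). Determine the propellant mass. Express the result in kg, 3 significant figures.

From the ideal rocket equation, m₀/m_f = exp(Δv / v_e) = exp(1350 / 2480.0) = exp(0.5444) = 1.7235.
m_f = 67,200 / 1.7235 = 38,990.4 kg, so propellant = m₀ − m_f = 67,200 − 38,990.4 = 28,209.6 kg.

propellant mass ≈ 28200 kg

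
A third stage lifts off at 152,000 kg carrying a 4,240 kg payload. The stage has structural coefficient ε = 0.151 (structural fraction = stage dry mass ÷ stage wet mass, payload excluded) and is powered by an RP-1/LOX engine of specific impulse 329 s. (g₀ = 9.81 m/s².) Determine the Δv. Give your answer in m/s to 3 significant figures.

Stage wet mass = m₀ − payload = 152,000 − 4,240 = 147,760 kg.
Stage dry mass = ε × stage wet mass = 0.151 × 147,760 = 22,311.8 kg.
Burnout mass m_f = stage dry + payload = 22,311.8 + 4,240 = 26,551.8 kg.
v_e = Isp · g₀ = 329 × 9.81 = 3227.5 m/s.
Δv = v_e · ln(152,000/26,551.8) = 3227.5 × ln(5.725) = 3227.5 × 1.7448 ≈ 5631 m/s.

Δv ≈ 5630 m/s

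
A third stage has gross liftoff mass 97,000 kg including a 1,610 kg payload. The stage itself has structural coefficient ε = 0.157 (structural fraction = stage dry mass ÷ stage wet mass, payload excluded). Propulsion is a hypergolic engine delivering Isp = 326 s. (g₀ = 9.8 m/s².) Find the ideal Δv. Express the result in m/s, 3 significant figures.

Δv ≈ 5640 m/s

Stage wet mass = m₀ − payload = 97,000 − 1,610 = 95,390 kg.
Stage dry mass = ε × stage wet mass = 0.157 × 95,390 = 14,976.2 kg.
Burnout mass m_f = stage dry + payload = 14,976.2 + 1,610 = 16,586.2 kg.
v_e = Isp · g₀ = 326 × 9.8 = 3194.8 m/s.
Rocket equation: Δv = v_e · ln(97,000/16,586.2) = 3194.8 × ln(5.848) = 3194.8 × 1.7661 ≈ 5642 m/s.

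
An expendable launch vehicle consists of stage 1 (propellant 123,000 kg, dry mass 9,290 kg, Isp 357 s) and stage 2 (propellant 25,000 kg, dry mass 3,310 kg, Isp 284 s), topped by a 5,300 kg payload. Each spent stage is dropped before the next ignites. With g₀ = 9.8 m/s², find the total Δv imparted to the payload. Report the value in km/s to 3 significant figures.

Δv ≈ 8.52 km/s

Ignition mass of stage 1 = 123,000+9,290 + 25,000+3,310 + 5,300 = 165,900 kg.
Stage 1: m₀ = 165,900 kg, m_f = 165,900 − 123,000 = 42,900 kg; Δv = 357×9.8×ln(3.867) = 3498.6×1.3525 ≈ 4732 m/s.
Stage 2: m₀ = 33,610 kg, m_f = 33,610 − 25,000 = 8,610 kg; Δv = 284×9.8×ln(3.904) = 2783.2×1.3619 ≈ 3790 m/s.
Total Δv = 4732 + 3790 = 8522 m/s.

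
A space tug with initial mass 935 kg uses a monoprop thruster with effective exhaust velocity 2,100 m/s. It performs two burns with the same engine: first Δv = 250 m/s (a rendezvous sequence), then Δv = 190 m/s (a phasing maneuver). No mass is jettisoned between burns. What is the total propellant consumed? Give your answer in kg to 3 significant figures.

total propellant consumed ≈ 177 kg

After the first burn: m = 935 × exp(−250/2100.0) = 935 × 0.88777 = 830.065 kg.
After the second burn: m = 830.065 × exp(−190/2100.0) = 830.065 × 0.91350 = 758.264 kg.
Total propellant = m₀ − m_final = 935 − 758.264 = 176.736 kg.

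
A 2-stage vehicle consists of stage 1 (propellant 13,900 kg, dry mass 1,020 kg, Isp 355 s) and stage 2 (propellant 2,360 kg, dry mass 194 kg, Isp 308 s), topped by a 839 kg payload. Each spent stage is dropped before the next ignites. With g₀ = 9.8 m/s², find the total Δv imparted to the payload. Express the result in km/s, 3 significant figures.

Δv ≈ 8.54 km/s

Ignition mass of stage 1 = 13,900+1,020 + 2,360+194 + 839 = 18,313 kg.
Stage 1: m₀ = 18,313 kg, m_f = 18,313 − 13,900 = 4,413 kg; Δv = 355×9.8×ln(4.15) = 3479.0×1.4231 ≈ 4951 m/s.
Stage 2: m₀ = 3,393 kg, m_f = 3,393 − 2,360 = 1,033 kg; Δv = 308×9.8×ln(3.285) = 3018.4×1.1892 ≈ 3590 m/s.
Total Δv = 4951 + 3590 = 8541 m/s.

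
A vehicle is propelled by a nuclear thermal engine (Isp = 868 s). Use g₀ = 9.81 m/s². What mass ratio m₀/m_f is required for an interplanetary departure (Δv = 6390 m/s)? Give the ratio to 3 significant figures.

mass ratio ≈ 2.12

v_e = Isp · g₀ = 868 × 9.81 = 8515.1 m/s.
m₀/m_f = exp(Δv / v_e) = exp(6390 / 8515.1) = exp(0.7504) = 2.1179.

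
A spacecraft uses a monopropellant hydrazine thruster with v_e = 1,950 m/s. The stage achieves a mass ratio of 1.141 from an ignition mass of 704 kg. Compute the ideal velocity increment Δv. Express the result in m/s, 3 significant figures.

Δv ≈ 257 m/s

Δv = v_e · ln(1.141) = 1950.0 × 0.1319 ≈ 257.2 m/s.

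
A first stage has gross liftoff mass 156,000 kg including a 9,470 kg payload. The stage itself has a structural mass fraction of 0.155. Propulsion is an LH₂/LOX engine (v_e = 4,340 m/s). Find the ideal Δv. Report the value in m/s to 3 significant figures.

Stage wet mass = m₀ − payload = 156,000 − 9,470 = 146,530 kg.
Stage dry mass = ε × stage wet mass = 0.155 × 146,530 = 22,712.2 kg.
Burnout mass m_f = stage dry + payload = 22,712.2 + 9,470 = 32,182.2 kg.
Δv = v_e · ln(156,000/32,182.2) = 4340.0 × ln(4.847) = 4340.0 × 1.5784 ≈ 6850 m/s.

Δv ≈ 6850 m/s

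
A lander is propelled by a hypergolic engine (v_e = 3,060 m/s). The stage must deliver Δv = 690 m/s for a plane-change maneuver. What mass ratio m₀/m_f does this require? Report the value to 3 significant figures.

Using Δv = v_e ln(m₀/m_f): m₀/m_f = exp(Δv / v_e) = exp(690 / 3060.0) = exp(0.2255) = 1.2529.

mass ratio ≈ 1.25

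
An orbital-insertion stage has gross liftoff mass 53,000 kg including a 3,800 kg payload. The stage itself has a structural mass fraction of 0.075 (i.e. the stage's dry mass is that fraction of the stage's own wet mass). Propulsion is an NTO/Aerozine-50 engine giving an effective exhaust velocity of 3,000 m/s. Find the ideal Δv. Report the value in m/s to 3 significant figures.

Stage wet mass = m₀ − payload = 53,000 − 3,800 = 49,200 kg.
Stage dry mass = ε × stage wet mass = 0.075 × 49,200 = 3,690 kg.
Burnout mass m_f = stage dry + payload = 3,690 + 3,800 = 7,490 kg.
Δv = v_e · ln(53,000/7,490) = 3000.0 × ln(7.076) = 3000.0 × 1.9567 ≈ 5870 m/s.

Δv ≈ 5870 m/s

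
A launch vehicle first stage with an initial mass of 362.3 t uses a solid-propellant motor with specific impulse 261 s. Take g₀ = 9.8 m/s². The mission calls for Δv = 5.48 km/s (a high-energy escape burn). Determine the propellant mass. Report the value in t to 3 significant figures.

propellant mass ≈ 320 t

v_e = Isp · g₀ = 261 × 9.8 = 2557.8 m/s.
By the Tsiolkovsky rocket equation, m₀/m_f = exp(Δv / v_e) = exp(5480 / 2557.8) = exp(2.1425) = 8.5204.
m_f = 362.3 / 8.5204 = 42.5215 t, so propellant = m₀ − m_f = 362.3 − 42.5215 = 319.7785 t.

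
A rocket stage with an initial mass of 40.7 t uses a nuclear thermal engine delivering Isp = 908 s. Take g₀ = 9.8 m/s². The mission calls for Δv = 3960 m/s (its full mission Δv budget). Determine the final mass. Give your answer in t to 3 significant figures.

v_e = Isp · g₀ = 908 × 9.8 = 8898.4 m/s.
By the Tsiolkovsky rocket equation, m₀/m_f = exp(Δv / v_e) = exp(3960 / 8898.4) = exp(0.4450) = 1.5605.
m_f = m₀ / 1.5605 = 40.7 / 1.5605 = 26.0814 t.

final mass ≈ 26.1 t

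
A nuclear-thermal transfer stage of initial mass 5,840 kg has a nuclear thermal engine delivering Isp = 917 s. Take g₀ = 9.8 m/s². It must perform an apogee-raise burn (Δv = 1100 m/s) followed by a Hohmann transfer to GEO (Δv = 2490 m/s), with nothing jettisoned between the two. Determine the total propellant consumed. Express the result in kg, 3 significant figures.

total propellant consumed ≈ 1920 kg

v_e = Isp · g₀ = 917 × 9.8 = 8986.6 m/s.
After the first burn: m = 5840 × exp(−1100/8986.6) = 5840 × 0.88479 = 5,167.17 kg.
After the second burn: m = 5,167.17 × exp(−2490/8986.6) = 5,167.17 × 0.75799 = 3,916.66 kg.
Total propellant = m₀ − m_final = 5840 − 3,916.66 = 1,923.34 kg.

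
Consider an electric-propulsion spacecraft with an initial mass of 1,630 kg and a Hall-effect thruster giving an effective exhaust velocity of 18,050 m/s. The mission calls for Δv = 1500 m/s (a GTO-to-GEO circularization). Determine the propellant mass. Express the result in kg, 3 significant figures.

propellant mass ≈ 130 kg

m₀/m_f = exp(Δv / v_e) = exp(1500 / 18050.0) = exp(0.0831) = 1.0867.
m_f = 1,630 / 1.0867 = 1,499.95 kg, so propellant = m₀ − m_f = 1,630 − 1,499.95 = 130.05 kg.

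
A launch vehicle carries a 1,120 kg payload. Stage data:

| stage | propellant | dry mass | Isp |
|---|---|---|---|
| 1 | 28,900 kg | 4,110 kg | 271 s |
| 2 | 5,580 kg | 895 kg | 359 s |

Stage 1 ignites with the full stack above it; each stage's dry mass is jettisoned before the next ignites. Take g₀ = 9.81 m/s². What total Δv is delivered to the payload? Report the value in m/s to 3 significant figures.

Δv ≈ 7980 m/s

Ignition mass of stage 1 = 28,900+4,110 + 5,580+895 + 1,120 = 40,605 kg.
Stage 1: m₀ = 40,605 kg, m_f = 40,605 − 28,900 = 11,705 kg; Δv = 271×9.81×ln(3.469) = 2658.5×1.2439 ≈ 3307 m/s.
Stage 2: m₀ = 7,595 kg, m_f = 7,595 − 5,580 = 2,015 kg; Δv = 359×9.81×ln(3.769) = 3521.8×1.3269 ≈ 4673 m/s.
Total Δv = 3307 + 4673 = 7980 m/s.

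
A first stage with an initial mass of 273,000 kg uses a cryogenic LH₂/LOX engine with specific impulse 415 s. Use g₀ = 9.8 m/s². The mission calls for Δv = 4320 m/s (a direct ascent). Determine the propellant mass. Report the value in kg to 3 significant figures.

propellant mass ≈ 179000 kg

v_e = Isp · g₀ = 415 × 9.8 = 4067.0 m/s.
m₀/m_f = exp(Δv / v_e) = exp(4320 / 4067.0) = exp(1.0622) = 2.8928.
m_f = 273,000 / 2.8928 = 94,372.2 kg, so propellant = m₀ − m_f = 273,000 − 94,372.2 = 178,627.8 kg.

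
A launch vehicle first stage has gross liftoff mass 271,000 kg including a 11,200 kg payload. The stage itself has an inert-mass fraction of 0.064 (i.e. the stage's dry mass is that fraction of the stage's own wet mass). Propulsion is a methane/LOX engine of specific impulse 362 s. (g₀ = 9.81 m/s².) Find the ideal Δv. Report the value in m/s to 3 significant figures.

Δv ≈ 8080 m/s

Stage wet mass = m₀ − payload = 271,000 − 11,200 = 259,800 kg.
Stage dry mass = ε × stage wet mass = 0.064 × 259,800 = 16,627.2 kg.
Burnout mass m_f = stage dry + payload = 16,627.2 + 11,200 = 27,827.2 kg.
v_e = Isp · g₀ = 362 × 9.81 = 3551.2 m/s.
Using Δv = v_e ln(m₀/m_f): Δv = v_e · ln(271,000/27,827.2) = 3551.2 × ln(9.739) = 3551.2 × 2.2761 ≈ 8083 m/s.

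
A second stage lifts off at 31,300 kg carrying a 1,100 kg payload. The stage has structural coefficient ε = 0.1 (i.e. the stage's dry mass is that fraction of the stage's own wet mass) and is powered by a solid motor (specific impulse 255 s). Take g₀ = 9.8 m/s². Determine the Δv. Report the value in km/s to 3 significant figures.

Stage wet mass = m₀ − payload = 31,300 − 1,100 = 30,200 kg.
Stage dry mass = ε × stage wet mass = 0.1 × 30,200 = 3,020 kg.
Burnout mass m_f = stage dry + payload = 3,020 + 1,100 = 4,120 kg.
v_e = Isp · g₀ = 255 × 9.8 = 2499.0 m/s.
Δv = v_e · ln(31,300/4,120) = 2499.0 × ln(7.597) = 2499.0 × 2.0278 ≈ 5067 m/s.

Δv ≈ 5.07 km/s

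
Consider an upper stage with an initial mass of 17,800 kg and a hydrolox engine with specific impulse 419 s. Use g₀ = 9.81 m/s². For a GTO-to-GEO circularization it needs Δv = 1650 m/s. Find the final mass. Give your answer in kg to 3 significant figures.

v_e = Isp · g₀ = 419 × 9.81 = 4110.4 m/s.
By the Tsiolkovsky rocket equation, m₀/m_f = exp(Δv / v_e) = exp(1650 / 4110.4) = exp(0.4014) = 1.4939.
m_f = m₀ / 1.4939 = 17,800 / 1.4939 = 11,915.1 kg.

final mass ≈ 11900 kg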